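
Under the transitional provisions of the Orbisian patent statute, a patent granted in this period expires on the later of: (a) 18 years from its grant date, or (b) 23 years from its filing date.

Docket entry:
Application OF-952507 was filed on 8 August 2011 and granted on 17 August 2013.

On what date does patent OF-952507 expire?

(a) grant + 18 years → 17 August 2031.
(b) filing + 23 years → 8 August 2034.
Later of the two: 8 August 2034.

August 8, 2034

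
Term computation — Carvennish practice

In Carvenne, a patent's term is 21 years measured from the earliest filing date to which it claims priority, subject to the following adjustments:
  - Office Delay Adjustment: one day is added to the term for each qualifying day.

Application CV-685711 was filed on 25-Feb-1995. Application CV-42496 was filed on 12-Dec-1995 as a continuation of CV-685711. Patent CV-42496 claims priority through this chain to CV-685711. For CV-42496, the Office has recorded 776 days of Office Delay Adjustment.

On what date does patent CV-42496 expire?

Earliest priority filing: 25 February 1995.
Base term: 25 February 1995 + 21 years → 25 February 2016.
Office Delay Adjustment: +776 days → 11 April 2018.

2018-04-11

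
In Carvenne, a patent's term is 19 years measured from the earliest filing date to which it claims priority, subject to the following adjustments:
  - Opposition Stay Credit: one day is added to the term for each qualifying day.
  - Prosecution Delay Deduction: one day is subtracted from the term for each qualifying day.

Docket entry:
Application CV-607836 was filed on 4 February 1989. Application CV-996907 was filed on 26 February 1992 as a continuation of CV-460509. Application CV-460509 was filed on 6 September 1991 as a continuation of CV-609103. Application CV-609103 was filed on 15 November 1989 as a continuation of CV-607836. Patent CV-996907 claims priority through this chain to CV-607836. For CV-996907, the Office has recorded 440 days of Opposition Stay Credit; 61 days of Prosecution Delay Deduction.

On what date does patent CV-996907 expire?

Earliest priority filing: 4 February 1989.
Base term: 4 February 1989 + 19 years → 4 February 2008.
Opposition Stay Credit: +440 days → 19 April 2009.
Prosecution Delay Deduction: −61 days → 17 February 2009.

2009-02-17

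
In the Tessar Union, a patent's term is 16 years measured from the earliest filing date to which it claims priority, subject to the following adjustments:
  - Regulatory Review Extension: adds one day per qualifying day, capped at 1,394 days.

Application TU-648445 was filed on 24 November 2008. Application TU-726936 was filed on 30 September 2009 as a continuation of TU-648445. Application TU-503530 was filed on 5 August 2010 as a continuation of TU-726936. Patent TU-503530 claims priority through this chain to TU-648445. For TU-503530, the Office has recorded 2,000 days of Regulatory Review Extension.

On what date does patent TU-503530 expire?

Earliest priority filing: 24 November 2008.
Base term: 24 November 2008 + 16 years → 24 November 2024.
Regulatory Review Extension: 2000 days claimed exceeds the 1394-day cap, so +1394 days → 18 September 2028.

September 18, 2028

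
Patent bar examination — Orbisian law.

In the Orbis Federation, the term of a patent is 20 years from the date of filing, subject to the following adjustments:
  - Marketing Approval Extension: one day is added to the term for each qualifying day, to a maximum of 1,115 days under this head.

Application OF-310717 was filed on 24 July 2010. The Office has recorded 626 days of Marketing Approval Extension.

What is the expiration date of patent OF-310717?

2032-04-10

Base term: filing date + 20 years → 24 July 2030.
Marketing Approval Extension: 626 days (within the 1115-day cap) → +626 days → 10 April 2032.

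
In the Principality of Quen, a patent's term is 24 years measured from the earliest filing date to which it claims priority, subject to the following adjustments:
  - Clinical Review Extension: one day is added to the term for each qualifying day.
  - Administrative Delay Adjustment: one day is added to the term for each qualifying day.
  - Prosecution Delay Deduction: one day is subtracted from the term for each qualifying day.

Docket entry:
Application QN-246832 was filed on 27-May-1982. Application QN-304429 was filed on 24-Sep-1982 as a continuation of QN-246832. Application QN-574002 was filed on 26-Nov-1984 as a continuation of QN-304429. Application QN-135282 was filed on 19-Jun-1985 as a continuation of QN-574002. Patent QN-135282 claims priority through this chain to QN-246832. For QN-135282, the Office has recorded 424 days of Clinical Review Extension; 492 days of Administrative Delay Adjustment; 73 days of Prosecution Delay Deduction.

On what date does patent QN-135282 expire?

Earliest priority filing: 27 May 1982.
Base term: 27 May 1982 + 24 years → 27 May 2006.
Clinical Review Extension: +424 days → 25 July 2007.
Administrative Delay Adjustment: +492 days → 28 November 2008.
Prosecution Delay Deduction: −73 days → 16 September 2008.

September 16, 2008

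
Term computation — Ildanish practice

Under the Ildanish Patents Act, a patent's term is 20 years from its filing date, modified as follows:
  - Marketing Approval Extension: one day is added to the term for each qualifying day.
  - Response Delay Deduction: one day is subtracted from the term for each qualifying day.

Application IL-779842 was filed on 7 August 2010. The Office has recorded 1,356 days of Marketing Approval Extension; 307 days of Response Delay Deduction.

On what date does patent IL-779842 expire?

2033-06-21

Base term: filing date + 20 years → 7 August 2030.
Marketing Approval Extension: +1356 days → 24 April 2034.
Response Delay Deduction: −307 days → 21 June 2033.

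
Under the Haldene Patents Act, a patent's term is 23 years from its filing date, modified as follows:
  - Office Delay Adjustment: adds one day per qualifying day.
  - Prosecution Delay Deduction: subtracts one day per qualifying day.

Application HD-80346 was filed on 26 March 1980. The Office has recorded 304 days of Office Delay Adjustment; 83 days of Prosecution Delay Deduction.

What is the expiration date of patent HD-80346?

Base term: filing date + 23 years → 26 March 2003.
Office Delay Adjustment: +304 days → 24 January 2004.
Prosecution Delay Deduction: −83 days → 2 November 2003.

2003-11-02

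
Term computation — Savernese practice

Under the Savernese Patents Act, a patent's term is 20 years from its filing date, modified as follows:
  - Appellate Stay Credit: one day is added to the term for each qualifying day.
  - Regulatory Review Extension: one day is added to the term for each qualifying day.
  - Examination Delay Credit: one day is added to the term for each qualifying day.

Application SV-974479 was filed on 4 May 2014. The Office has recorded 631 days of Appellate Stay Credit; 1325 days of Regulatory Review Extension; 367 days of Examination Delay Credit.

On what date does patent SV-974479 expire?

September 12, 2040

Base term: filing date + 20 years → 4 May 2034.
Appellate Stay Credit: +631 days → 25 January 2036.
Regulatory Review Extension: +1325 days → 11 September 2039.
Examination Delay Credit: +367 days → 12 September 2040.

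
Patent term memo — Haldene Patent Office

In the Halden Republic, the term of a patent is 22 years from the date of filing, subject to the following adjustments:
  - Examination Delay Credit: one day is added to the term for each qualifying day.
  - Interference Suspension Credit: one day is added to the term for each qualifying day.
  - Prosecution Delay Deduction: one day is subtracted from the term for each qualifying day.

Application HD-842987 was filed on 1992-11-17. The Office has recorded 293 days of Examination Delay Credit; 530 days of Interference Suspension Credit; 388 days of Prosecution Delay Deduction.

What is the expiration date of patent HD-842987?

January 26, 2016

Base term: filing date + 22 years → 17 November 2014.
Examination Delay Credit: +293 days → 6 September 2015.
Interference Suspension Credit: +530 days → 17 February 2017.
Prosecution Delay Deduction: −388 days → 26 January 2016.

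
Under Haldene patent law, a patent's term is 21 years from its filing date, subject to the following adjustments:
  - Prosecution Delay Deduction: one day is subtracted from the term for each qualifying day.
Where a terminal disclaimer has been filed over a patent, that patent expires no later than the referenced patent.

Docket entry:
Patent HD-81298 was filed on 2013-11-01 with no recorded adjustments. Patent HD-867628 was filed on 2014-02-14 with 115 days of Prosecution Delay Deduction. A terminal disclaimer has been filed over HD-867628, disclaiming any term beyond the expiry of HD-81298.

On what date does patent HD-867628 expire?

Natural term of HD-867628:
  Base: filing + 21 years → 14 February 2035.
  Prosecution Delay Deduction: −115 days → 22 October 2034.
Expiry of referenced patent HD-81298:
  Base: filing + 21 years → 1 November 2034.
Terminal disclaimer: HD-867628 expires on the earlier of 22 October 2034 and 1 November 2034.

October 22, 2034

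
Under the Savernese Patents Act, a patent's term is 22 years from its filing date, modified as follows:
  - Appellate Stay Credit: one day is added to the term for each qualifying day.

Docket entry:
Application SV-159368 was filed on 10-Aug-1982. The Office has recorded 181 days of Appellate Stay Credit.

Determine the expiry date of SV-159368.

Base term: filing date + 22 years → 10 August 2004.
Appellate Stay Credit: +181 days → 7 February 2005.

February 7, 2005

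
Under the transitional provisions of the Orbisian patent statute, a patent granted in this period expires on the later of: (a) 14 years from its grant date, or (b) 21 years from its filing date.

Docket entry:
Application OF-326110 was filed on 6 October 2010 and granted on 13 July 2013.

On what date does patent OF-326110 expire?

October 6, 2031

(a) grant + 14 years → 13 July 2027.
(b) filing + 21 years → 6 October 2031.
Later of the two: 6 October 2031.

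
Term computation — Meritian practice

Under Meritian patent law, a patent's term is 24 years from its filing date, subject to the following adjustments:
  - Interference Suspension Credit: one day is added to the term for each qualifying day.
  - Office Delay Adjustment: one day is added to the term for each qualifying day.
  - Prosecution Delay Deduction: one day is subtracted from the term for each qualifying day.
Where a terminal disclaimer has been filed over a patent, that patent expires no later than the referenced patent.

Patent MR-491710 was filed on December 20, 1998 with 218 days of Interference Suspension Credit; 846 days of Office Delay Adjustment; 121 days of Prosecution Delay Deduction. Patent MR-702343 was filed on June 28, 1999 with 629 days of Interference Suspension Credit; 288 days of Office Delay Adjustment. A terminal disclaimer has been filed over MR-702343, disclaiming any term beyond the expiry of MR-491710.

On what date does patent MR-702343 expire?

2025-07-20

Natural term of MR-702343:
  Base: filing + 24 years → 28 June 2023.
  Interference Suspension Credit: +629 days → 18 March 2025.
  Office Delay Adjustment: +288 days → 31 December 2025.
Expiry of referenced patent MR-491710:
  Base: filing + 24 years → 20 December 2022.
  Interference Suspension Credit: +218 days → 26 July 2023.
  Office Delay Adjustment: +846 days → 18 November 2025.
  Prosecution Delay Deduction: −121 days → 20 July 2025.
Terminal disclaimer: MR-702343 expires on the earlier of 31 December 2025 and 20 July 2025.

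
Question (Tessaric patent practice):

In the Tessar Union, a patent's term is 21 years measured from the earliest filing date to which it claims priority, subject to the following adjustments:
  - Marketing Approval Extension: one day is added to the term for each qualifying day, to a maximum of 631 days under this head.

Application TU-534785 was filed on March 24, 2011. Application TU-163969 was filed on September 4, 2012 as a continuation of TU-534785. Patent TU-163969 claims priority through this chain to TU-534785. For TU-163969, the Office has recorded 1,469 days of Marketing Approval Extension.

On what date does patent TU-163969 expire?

December 15, 2033

Earliest priority filing: 24 March 2011.
Base term: 24 March 2011 + 21 years → 24 March 2032.
Marketing Approval Extension: 1469 days claimed exceeds the 631-day cap, so +631 days → 15 December 2033.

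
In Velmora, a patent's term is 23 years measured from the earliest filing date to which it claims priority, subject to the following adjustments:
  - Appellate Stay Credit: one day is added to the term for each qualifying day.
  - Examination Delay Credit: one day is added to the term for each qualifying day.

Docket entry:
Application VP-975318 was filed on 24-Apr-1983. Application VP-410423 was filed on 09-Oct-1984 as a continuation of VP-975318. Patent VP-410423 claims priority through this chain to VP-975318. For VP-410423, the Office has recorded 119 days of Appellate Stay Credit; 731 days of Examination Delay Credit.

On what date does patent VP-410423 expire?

2008-08-21

Earliest priority filing: 24 April 1983.
Base term: 24 April 1983 + 23 years → 24 April 2006.
Appellate Stay Credit: +119 days → 21 August 2006.
Examination Delay Credit: +731 days → 21 August 2008.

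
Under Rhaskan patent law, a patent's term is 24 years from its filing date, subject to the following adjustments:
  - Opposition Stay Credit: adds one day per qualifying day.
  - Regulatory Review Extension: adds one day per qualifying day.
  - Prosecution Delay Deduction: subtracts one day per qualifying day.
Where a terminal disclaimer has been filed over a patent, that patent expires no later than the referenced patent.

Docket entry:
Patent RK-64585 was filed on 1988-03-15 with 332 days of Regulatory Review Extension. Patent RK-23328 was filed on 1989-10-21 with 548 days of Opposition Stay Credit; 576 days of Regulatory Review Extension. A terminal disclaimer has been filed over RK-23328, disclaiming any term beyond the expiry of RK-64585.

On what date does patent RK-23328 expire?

Natural term of RK-23328:
  Base: filing + 24 years → 21 October 2013.
  Opposition Stay Credit: +548 days → 22 April 2015.
  Regulatory Review Extension: +576 days → 18 November 2016.
Expiry of referenced patent RK-64585:
  Base: filing + 24 years → 15 March 2012.
  Regulatory Review Extension: +332 days → 10 February 2013.
Terminal disclaimer: RK-23328 expires on the earlier of 18 November 2016 and 10 February 2013.

2013-02-10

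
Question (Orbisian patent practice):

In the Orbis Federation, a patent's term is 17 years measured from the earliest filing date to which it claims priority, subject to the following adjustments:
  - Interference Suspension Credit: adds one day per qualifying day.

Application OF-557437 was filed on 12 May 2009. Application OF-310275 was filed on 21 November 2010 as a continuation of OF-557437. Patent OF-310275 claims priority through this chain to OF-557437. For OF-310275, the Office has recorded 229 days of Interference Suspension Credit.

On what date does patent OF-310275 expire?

Earliest priority filing: 12 May 2009.
Base term: 12 May 2009 + 17 years → 12 May 2026.
Interference Suspension Credit: +229 days → 27 December 2026.

2026-12-27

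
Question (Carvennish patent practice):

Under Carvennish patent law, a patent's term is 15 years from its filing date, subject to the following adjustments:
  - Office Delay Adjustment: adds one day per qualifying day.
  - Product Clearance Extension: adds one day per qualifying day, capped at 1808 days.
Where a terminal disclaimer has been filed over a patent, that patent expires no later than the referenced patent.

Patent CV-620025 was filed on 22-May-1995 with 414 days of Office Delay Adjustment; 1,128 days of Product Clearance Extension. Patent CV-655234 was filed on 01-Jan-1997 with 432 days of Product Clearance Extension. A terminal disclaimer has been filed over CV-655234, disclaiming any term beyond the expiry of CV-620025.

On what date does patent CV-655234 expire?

March 8, 2013

Natural term of CV-655234:
  Base: filing + 15 years → 1 January 2012.
  Product Clearance Extension: 432 days (within the 1808-day cap) → +432 days → 8 March 2013.
Expiry of referenced patent CV-620025:
  Base: filing + 15 years → 22 May 2010.
  Office Delay Adjustment: +414 days → 10 July 2011.
  Product Clearance Extension: 1128 days (within the 1808-day cap) → +1128 days → 11 August 2014.
Terminal disclaimer: CV-655234 expires on the earlier of 8 March 2013 and 11 August 2014.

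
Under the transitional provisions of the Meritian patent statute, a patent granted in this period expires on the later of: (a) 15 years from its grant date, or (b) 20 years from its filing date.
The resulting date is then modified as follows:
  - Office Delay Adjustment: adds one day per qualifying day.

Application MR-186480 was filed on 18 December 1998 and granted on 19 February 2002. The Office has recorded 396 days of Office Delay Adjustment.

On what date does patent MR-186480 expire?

(a) grant + 15 years → 19 February 2017.
(b) filing + 20 years → 18 December 2018.
Later of the two: 18 December 2018.
Office Delay Adjustment: +396 days → 18 January 2020.

2020-01-18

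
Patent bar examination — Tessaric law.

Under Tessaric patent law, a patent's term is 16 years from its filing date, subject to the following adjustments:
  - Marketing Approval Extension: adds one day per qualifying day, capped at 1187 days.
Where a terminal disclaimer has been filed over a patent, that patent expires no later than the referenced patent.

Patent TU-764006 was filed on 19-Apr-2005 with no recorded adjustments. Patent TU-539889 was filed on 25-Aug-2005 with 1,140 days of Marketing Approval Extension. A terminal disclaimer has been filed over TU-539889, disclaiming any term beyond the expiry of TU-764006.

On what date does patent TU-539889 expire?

April 19, 2021

Natural term of TU-539889:
  Base: filing + 16 years → 25 August 2021.
  Marketing Approval Extension: 1140 days (within the 1187-day cap) → +1140 days → 8 October 2024.
Expiry of referenced patent TU-764006:
  Base: filing + 16 years → 19 April 2021.
Terminal disclaimer: TU-539889 expires on the earlier of 8 October 2024 and 19 April 2021.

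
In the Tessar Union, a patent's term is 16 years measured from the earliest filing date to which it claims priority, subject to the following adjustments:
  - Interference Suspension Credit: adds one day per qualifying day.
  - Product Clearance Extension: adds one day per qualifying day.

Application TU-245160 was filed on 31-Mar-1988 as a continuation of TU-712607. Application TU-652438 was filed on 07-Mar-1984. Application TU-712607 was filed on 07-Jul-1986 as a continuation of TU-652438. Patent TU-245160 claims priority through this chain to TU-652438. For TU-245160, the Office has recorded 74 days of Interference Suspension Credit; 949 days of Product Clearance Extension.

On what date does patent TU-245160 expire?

December 25, 2002

Earliest priority filing: 7 March 1984.
Base term: 7 March 1984 + 16 years → 7 March 2000.
Interference Suspension Credit: +74 days → 20 May 2000.
Product Clearance Extension: +949 days → 25 December 2002.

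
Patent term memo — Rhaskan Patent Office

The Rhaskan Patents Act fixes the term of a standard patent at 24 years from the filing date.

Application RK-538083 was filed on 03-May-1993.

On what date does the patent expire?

2017-05-03

Filing date + 24 years → 3 May 2017.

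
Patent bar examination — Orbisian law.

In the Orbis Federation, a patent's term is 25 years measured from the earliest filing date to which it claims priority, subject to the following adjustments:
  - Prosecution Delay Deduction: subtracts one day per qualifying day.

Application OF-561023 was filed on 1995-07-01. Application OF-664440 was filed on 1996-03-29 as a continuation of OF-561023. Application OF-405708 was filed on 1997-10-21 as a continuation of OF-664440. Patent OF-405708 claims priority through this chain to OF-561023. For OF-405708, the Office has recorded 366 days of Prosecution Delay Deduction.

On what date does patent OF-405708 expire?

Earliest priority filing: 1 July 1995.
Base term: 1 July 1995 + 25 years → 1 July 2020.
Prosecution Delay Deduction: −366 days → 1 July 2019.

2019-07-01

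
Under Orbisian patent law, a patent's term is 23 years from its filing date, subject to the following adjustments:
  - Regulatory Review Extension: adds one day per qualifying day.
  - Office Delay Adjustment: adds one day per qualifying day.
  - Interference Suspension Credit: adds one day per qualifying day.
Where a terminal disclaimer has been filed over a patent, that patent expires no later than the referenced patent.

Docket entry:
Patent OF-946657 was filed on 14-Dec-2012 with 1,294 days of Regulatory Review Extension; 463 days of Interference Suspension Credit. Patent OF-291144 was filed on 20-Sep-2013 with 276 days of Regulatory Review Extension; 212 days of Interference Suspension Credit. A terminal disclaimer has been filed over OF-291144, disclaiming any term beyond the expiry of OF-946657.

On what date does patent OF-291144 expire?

2038-01-21

Natural term of OF-291144:
  Base: filing + 23 years → 20 September 2036.
  Regulatory Review Extension: +276 days → 23 June 2037.
  Interference Suspension Credit: +212 days → 21 January 2038.
Expiry of referenced patent OF-946657:
  Base: filing + 23 years → 14 December 2035.
  Regulatory Review Extension: +1294 days → 30 June 2039.
  Interference Suspension Credit: +463 days → 5 October 2040.
Terminal disclaimer: OF-291144 expires on the earlier of 21 January 2038 and 5 October 2040.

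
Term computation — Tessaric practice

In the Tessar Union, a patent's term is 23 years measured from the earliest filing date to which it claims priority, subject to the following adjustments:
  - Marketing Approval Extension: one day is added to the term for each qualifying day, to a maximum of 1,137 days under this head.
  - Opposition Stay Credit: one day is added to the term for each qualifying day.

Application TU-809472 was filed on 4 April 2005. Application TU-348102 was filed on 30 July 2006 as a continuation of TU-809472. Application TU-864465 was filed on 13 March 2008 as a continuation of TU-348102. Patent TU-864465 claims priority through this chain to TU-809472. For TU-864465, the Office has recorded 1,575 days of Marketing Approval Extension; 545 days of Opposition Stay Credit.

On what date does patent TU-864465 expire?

Earliest priority filing: 4 April 2005.
Base term: 4 April 2005 + 23 years → 4 April 2028.
Marketing Approval Extension: 1575 days claimed exceeds the 1137-day cap, so +1137 days → 16 May 2031.
Opposition Stay Credit: +545 days → 11 November 2032.

2032-11-11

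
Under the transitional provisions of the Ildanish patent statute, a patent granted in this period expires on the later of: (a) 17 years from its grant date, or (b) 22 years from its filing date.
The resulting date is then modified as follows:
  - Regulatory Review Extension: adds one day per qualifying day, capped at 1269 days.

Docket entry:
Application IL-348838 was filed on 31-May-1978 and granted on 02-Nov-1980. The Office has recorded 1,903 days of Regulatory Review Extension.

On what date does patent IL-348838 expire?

2003-11-21

(a) grant + 17 years → 2 November 1997.
(b) filing + 22 years → 31 May 2000.
Later of the two: 31 May 2000.
Regulatory Review Extension: 1903 days claimed exceeds the 1269-day cap, so +1269 days → 21 November 2003.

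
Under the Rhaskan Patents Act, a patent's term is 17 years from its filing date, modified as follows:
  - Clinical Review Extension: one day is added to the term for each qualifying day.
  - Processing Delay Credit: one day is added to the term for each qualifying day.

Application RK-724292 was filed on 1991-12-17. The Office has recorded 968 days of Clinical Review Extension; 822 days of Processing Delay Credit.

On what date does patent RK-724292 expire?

November 11, 2013

Base term: filing date + 17 years → 17 December 2008.
Clinical Review Extension: +968 days → 12 August 2011.
Processing Delay Credit: +822 days → 11 November 2013.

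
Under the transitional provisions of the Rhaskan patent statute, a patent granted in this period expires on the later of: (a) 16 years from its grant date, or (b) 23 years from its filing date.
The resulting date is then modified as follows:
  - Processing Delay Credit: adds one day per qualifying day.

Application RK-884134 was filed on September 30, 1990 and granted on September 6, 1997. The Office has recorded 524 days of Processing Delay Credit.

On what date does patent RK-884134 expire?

(a) grant + 16 years → 6 September 2013.
(b) filing + 23 years → 30 September 2013.
Later of the two: 30 September 2013.
Processing Delay Credit: +524 days → 8 March 2015.

March 8, 2015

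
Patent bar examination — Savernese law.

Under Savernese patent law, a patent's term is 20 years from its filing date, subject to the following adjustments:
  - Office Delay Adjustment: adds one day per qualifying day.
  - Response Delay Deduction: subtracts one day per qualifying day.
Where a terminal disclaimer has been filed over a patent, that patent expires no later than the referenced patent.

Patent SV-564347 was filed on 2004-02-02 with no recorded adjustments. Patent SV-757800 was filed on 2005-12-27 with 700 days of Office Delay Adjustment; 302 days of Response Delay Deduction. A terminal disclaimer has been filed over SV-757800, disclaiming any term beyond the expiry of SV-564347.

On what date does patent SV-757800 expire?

2024-02-02

Natural term of SV-757800:
  Base: filing + 20 years → 27 December 2025.
  Office Delay Adjustment: +700 days → 27 November 2027.
  Response Delay Deduction: −302 days → 29 January 2027.
Expiry of referenced patent SV-564347:
  Base: filing + 20 years → 2 February 2024.
Terminal disclaimer: SV-757800 expires on the earlier of 29 January 2027 and 2 February 2024.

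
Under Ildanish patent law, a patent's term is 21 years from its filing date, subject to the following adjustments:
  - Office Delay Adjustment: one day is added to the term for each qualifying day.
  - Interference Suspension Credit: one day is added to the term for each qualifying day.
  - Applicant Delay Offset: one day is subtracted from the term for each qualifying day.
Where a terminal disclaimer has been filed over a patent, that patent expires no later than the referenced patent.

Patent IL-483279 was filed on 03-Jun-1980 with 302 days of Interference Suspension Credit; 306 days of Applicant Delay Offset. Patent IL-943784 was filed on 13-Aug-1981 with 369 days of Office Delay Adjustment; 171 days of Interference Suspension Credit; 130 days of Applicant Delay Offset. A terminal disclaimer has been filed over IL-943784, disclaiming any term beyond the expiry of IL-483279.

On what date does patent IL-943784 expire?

May 30, 2001

Natural term of IL-943784:
  Base: filing + 21 years → 13 August 2002.
  Office Delay Adjustment: +369 days → 17 August 2003.
  Interference Suspension Credit: +171 days → 4 February 2004.
  Applicant Delay Offset: −130 days → 27 September 2003.
Expiry of referenced patent IL-483279:
  Base: filing + 21 years → 3 June 2001.
  Interference Suspension Credit: +302 days → 1 April 2002.
  Applicant Delay Offset: −306 days → 30 May 2001.
Terminal disclaimer: IL-943784 expires on the earlier of 27 September 2003 and 30 May 2001.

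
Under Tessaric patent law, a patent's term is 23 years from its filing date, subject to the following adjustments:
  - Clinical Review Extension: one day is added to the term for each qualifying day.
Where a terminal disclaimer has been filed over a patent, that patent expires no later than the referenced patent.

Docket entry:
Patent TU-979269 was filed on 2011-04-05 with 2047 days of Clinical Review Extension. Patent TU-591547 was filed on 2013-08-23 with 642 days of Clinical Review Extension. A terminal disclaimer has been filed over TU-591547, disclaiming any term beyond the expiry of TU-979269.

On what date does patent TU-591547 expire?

Natural term of TU-591547:
  Base: filing + 23 years → 23 August 2036.
  Clinical Review Extension: +642 days → 27 May 2038.
Expiry of referenced patent TU-979269:
  Base: filing + 23 years → 5 April 2034.
  Clinical Review Extension: +2047 days → 12 November 2039.
Terminal disclaimer: TU-591547 expires on the earlier of 27 May 2038 and 12 November 2039.

May 27, 2038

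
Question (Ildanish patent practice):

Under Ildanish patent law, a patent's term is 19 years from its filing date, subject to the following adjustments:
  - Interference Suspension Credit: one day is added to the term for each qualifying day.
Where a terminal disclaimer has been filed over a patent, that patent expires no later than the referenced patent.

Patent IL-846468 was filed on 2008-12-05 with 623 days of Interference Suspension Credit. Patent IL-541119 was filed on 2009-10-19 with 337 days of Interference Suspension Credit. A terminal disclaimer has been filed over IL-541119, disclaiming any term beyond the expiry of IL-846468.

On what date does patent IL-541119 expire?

Natural term of IL-541119:
  Base: filing + 19 years → 19 October 2028.
  Interference Suspension Credit: +337 days → 21 September 2029.
Expiry of referenced patent IL-846468:
  Base: filing + 19 years → 5 December 2027.
  Interference Suspension Credit: +623 days → 19 August 2029.
Terminal disclaimer: IL-541119 expires on the earlier of 21 September 2029 and 19 August 2029.

2029-08-19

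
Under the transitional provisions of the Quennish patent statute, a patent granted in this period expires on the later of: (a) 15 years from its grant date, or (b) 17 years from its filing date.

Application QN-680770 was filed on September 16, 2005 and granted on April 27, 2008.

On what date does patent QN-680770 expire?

2023-04-27

(a) grant + 15 years → 27 April 2023.
(b) filing + 17 years → 16 September 2022.
Later of the two: 27 April 2023.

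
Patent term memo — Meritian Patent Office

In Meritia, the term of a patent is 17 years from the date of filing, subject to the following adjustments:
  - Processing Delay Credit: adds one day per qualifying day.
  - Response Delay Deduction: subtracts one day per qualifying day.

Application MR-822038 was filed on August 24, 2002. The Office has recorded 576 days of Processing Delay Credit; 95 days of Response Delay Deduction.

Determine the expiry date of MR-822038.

Base term: filing date + 17 years → 24 August 2019.
Processing Delay Credit: +576 days → 22 March 2021.
Response Delay Deduction: −95 days → 17 December 2020.

2020-12-17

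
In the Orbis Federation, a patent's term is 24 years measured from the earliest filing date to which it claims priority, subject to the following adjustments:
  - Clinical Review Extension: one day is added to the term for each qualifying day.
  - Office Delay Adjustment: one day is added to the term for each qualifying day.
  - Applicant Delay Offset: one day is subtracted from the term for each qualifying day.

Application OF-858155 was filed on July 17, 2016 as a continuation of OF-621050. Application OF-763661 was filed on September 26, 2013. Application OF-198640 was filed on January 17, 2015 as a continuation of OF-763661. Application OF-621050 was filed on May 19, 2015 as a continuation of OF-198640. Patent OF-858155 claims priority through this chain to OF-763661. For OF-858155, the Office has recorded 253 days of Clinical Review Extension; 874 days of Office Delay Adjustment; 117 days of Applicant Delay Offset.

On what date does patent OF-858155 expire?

2040-07-02

Earliest priority filing: 26 September 2013.
Base term: 26 September 2013 + 24 years → 26 September 2037.
Clinical Review Extension: +253 days → 6 June 2038.
Office Delay Adjustment: +874 days → 27 October 2040.
Applicant Delay Offset: −117 days → 2 July 2040.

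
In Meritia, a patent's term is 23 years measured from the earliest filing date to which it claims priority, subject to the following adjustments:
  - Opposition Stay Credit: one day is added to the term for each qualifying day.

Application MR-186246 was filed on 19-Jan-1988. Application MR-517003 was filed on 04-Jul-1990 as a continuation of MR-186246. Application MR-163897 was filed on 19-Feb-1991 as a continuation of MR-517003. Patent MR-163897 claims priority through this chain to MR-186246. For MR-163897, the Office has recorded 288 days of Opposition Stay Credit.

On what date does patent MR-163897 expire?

2011-11-03

Earliest priority filing: 19 January 1988.
Base term: 19 January 1988 + 23 years → 19 January 2011.
Opposition Stay Credit: +288 days → 3 November 2011.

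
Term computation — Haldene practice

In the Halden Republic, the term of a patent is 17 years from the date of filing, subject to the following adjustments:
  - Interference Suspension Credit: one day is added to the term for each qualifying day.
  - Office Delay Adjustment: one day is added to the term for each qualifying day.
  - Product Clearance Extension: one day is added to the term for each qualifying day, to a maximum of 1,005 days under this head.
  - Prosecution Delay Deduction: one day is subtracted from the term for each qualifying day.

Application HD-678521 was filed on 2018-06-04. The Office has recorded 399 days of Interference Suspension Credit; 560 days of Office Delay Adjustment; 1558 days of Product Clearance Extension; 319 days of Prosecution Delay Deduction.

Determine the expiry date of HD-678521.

2039-12-05

Base term: filing date + 17 years → 4 June 2035.
Interference Suspension Credit: +399 days → 7 July 2036.
Office Delay Adjustment: +560 days → 18 January 2038.
Product Clearance Extension: 1558 days claimed exceeds the 1005-day cap, so +1005 days → 19 October 2040.
Prosecution Delay Deduction: −319 days → 5 December 2039.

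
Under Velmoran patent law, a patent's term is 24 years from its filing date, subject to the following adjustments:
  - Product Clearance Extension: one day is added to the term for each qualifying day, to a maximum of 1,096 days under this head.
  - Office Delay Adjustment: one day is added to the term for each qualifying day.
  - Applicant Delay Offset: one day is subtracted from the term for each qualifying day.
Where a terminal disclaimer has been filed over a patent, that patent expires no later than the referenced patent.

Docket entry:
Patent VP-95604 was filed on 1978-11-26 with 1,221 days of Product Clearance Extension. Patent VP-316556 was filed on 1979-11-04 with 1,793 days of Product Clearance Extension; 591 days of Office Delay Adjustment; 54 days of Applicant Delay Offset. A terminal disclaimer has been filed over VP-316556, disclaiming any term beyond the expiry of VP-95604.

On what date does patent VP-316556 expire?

Natural term of VP-316556:
  Base: filing + 24 years → 4 November 2003.
  Product Clearance Extension: 1793 days claimed exceeds the 1096-day cap, so +1096 days → 4 November 2006.
  Office Delay Adjustment: +591 days → 17 June 2008.
  Applicant Delay Offset: −54 days → 24 April 2008.
Expiry of referenced patent VP-95604:
  Base: filing + 24 years → 26 November 2002.
  Product Clearance Extension: 1221 days claimed exceeds the 1096-day cap, so +1096 days → 26 November 2005.
Terminal disclaimer: VP-316556 expires on the earlier of 24 April 2008 and 26 November 2005.

November 26, 2005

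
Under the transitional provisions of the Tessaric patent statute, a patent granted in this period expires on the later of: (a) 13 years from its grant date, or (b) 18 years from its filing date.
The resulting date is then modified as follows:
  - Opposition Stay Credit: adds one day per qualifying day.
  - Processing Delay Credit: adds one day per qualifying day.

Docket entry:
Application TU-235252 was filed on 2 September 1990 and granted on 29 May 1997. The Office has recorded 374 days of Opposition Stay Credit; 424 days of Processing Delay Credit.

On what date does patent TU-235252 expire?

2012-08-04

(a) grant + 13 years → 29 May 2010.
(b) filing + 18 years → 2 September 2008.
Later of the two: 29 May 2010.
Opposition Stay Credit: +374 days → 7 June 2011.
Processing Delay Credit: +424 days → 4 August 2012.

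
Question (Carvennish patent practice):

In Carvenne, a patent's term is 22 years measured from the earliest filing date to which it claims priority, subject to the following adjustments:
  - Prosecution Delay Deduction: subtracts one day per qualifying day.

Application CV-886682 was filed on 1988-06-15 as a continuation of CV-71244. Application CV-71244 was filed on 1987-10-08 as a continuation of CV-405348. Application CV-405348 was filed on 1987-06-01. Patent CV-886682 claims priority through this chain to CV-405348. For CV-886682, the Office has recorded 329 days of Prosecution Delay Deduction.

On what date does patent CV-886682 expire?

Earliest priority filing: 1 June 1987.
Base term: 1 June 1987 + 22 years → 1 June 2009.
Prosecution Delay Deduction: −329 days → 7 July 2008.

July 7, 2008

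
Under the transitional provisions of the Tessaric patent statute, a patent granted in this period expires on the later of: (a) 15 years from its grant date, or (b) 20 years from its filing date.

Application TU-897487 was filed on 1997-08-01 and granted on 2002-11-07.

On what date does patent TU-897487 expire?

(a) grant + 15 years → 7 November 2017.
(b) filing + 20 years → 1 August 2017.
Later of the two: 7 November 2017.

2017-11-07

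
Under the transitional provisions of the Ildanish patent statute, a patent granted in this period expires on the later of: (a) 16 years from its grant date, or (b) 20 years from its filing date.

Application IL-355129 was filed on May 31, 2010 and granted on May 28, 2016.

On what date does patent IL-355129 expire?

May 28, 2032

(a) grant + 16 years → 28 May 2032.
(b) filing + 20 years → 31 May 2030.
Later of the two: 28 May 2032.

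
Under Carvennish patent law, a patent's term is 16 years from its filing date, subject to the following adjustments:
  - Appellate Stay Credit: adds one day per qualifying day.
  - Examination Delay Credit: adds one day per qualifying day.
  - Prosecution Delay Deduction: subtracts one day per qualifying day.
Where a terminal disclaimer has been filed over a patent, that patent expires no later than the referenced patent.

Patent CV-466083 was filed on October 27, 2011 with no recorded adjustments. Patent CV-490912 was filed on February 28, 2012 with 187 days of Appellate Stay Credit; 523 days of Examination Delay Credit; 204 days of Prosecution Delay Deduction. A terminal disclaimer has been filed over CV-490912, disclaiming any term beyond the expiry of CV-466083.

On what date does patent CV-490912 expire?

October 27, 2027

Natural term of CV-490912:
  Base: filing + 16 years → 28 February 2028.
  Appellate Stay Credit: +187 days → 2 September 2028.
  Examination Delay Credit: +523 days → 7 February 2030.
  Prosecution Delay Deduction: −204 days → 18 July 2029.
Expiry of referenced patent CV-466083:
  Base: filing + 16 years → 27 October 2027.
Terminal disclaimer: CV-490912 expires on the earlier of 18 July 2029 and 27 October 2027.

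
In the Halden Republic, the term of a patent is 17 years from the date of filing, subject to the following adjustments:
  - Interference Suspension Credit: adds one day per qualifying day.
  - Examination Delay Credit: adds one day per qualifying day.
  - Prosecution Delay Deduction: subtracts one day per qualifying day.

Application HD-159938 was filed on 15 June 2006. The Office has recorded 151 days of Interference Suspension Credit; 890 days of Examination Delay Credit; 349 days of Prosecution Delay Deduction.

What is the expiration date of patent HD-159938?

Base term: filing date + 17 years → 15 June 2023.
Interference Suspension Credit: +151 days → 13 November 2023.
Examination Delay Credit: +890 days → 21 April 2026.
Prosecution Delay Deduction: −349 days → 7 May 2025.

2025-05-07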